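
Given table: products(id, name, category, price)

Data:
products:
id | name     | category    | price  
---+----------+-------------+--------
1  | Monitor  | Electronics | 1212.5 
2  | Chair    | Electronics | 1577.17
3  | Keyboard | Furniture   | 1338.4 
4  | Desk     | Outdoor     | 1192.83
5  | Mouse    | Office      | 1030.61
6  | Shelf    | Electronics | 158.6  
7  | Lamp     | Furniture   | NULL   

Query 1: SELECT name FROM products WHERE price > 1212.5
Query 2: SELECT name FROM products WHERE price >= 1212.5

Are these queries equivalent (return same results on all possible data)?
No, not equivalent

Query 1 returns: [('Chair',), ('Keyboard',)]
Query 2 returns: [('Monitor',), ('Chair',), ('Keyboard',)]

Reason: > vs >= gives different results when price = 1212.5 exists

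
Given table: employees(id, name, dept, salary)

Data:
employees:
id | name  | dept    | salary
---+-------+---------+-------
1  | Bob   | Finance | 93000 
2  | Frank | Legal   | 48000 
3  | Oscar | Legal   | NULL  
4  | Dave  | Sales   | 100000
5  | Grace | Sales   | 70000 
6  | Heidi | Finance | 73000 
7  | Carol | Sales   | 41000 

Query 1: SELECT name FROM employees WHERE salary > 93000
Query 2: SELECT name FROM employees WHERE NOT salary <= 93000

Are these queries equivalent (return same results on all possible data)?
Yes, equivalent

Both queries return: [('Dave',)]

Reason: Both filter salary > 93000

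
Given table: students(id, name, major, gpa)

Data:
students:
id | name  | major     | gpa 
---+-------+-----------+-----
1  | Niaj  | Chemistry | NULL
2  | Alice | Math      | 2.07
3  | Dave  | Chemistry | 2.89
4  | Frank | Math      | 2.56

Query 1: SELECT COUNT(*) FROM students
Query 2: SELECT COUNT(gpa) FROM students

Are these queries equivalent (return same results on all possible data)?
No, not equivalent

Query 1 returns: [(4,)]
Query 2 returns: [(3,)]

Reason: COUNT(*) includes NULLs, COUNT(column) excludes them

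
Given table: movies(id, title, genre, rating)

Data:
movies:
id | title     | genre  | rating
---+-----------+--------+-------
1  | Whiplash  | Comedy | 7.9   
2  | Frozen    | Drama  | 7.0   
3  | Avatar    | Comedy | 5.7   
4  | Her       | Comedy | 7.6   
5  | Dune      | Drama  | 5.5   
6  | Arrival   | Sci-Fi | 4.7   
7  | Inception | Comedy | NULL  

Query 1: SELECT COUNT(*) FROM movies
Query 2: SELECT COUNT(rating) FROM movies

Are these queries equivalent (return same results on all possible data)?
No, not equivalent

Query 1 returns: [(7,)]
Query 2 returns: [(6,)]

Reason: COUNT(*) includes NULLs, COUNT(column) excludes them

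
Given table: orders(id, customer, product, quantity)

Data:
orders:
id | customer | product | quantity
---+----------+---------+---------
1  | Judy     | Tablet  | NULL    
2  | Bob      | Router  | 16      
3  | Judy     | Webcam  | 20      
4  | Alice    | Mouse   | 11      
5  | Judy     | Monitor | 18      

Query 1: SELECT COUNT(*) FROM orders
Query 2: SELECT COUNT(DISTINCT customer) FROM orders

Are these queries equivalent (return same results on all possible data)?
No, not equivalent

Query 1 returns: [(5,)]
Query 2 returns: [(3,)]

Reason: COUNT(*) counts rows, COUNT(DISTINCT customer) counts unique customers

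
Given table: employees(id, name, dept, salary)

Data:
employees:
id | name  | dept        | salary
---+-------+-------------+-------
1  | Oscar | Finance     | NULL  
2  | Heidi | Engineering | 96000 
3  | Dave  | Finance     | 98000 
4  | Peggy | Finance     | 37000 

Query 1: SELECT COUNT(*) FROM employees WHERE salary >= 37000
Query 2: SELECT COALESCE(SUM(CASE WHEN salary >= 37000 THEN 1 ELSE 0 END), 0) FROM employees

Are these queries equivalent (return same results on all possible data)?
Yes, equivalent

Both queries return: [(3,)]

Reason: COUNT with WHERE vs conditional SUM (COALESCE handles empty-table NULL)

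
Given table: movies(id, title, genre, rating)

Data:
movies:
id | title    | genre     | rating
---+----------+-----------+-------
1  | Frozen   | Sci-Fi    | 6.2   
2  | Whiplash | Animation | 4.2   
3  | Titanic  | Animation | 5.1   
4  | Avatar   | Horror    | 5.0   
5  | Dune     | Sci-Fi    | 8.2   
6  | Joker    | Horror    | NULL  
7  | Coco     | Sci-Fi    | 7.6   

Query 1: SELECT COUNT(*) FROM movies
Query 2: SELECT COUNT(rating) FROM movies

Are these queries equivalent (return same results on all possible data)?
No, not equivalent

Query 1 returns: [(7,)]
Query 2 returns: [(6,)]

Reason: COUNT(*) includes NULLs, COUNT(column) excludes them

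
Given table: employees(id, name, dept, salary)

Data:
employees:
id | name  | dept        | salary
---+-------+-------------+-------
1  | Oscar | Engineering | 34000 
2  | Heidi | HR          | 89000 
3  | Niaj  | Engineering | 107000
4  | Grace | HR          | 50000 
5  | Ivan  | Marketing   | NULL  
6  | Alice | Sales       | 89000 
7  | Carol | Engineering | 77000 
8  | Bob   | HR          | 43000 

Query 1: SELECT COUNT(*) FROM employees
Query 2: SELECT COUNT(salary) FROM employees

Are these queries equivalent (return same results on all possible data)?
No, not equivalent

Query 1 returns: [(8,)]
Query 2 returns: [(7,)]

Reason: COUNT(*) includes NULLs, COUNT(column) excludes them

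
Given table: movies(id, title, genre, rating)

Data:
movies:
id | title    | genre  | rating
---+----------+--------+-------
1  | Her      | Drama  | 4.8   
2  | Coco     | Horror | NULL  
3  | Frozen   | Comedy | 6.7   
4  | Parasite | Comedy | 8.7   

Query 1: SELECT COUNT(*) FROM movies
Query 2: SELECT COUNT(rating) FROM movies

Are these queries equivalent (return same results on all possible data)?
No, not equivalent

Query 1 returns: [(4,)]
Query 2 returns: [(3,)]

Reason: COUNT(*) includes NULLs, COUNT(column) excludes them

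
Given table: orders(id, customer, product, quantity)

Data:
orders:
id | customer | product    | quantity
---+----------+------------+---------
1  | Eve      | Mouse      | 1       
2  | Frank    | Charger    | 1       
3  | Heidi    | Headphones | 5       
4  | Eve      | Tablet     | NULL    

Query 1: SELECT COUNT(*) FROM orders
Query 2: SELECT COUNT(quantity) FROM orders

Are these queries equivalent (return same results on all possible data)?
No, not equivalent

Query 1 returns: [(4,)]
Query 2 returns: [(3,)]

Reason: COUNT(*) includes NULLs, COUNT(column) excludes them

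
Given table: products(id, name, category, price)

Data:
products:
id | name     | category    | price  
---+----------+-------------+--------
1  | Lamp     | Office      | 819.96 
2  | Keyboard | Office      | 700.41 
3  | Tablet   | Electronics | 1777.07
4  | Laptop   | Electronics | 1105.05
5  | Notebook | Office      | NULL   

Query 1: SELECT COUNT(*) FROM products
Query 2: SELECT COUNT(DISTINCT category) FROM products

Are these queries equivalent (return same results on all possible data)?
No, not equivalent

Query 1 returns: [(5,)]
Query 2 returns: [(2,)]

Reason: COUNT(*) counts rows, COUNT(DISTINCT category) counts unique categorys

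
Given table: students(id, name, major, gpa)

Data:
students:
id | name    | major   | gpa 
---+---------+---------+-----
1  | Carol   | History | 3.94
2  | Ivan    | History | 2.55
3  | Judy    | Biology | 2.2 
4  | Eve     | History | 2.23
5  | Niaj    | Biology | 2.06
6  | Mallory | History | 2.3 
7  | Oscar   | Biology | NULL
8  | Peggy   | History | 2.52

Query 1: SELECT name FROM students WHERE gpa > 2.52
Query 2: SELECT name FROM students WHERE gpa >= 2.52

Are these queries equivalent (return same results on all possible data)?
No, not equivalent

Query 1 returns: [('Carol',), ('Ivan',)]
Query 2 returns: [('Carol',), ('Ivan',), ('Peggy',)]

Reason: > vs >= gives different results when gpa = 2.52 exists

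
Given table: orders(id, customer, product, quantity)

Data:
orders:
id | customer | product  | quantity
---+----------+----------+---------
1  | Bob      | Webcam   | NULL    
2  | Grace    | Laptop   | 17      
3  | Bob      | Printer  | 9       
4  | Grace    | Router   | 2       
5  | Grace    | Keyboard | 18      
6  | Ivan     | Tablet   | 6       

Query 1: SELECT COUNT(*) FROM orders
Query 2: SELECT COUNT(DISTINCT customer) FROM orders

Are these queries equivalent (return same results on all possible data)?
No, not equivalent

Query 1 returns: [(6,)]
Query 2 returns: [(3,)]

Reason: COUNT(*) counts rows, COUNT(DISTINCT customer) counts unique customers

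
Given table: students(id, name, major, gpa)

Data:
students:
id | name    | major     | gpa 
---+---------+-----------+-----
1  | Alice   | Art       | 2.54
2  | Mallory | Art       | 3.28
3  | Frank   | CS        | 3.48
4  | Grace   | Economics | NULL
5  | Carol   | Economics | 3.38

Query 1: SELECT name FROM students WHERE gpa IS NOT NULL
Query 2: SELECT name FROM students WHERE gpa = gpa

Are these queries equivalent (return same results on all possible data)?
Yes, equivalent

Both queries return: [('Alice',), ('Carol',), ('Frank',), ('Mallory',)]

Reason: IS NOT NULL vs self-equality (both exclude NULLs)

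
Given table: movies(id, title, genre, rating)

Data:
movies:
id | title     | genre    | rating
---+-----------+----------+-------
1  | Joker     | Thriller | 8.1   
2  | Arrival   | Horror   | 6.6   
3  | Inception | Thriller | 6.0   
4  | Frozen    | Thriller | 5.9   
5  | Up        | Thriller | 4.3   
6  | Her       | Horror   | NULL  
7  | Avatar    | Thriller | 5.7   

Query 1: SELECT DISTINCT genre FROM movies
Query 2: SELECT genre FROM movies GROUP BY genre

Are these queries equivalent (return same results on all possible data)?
Yes, equivalent

Both queries return: [('Horror',), ('Thriller',)]

Reason: Both get unique genres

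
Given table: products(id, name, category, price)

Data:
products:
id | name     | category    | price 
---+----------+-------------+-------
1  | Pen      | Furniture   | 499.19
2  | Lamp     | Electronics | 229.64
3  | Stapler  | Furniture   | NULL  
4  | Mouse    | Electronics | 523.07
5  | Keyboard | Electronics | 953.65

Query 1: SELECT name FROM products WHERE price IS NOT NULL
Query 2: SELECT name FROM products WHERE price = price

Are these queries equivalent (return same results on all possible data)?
Yes, equivalent

Both queries return: [('Keyboard',), ('Lamp',), ('Mouse',), ('Pen',)]

Reason: IS NOT NULL vs self-equality (both exclude NULLs)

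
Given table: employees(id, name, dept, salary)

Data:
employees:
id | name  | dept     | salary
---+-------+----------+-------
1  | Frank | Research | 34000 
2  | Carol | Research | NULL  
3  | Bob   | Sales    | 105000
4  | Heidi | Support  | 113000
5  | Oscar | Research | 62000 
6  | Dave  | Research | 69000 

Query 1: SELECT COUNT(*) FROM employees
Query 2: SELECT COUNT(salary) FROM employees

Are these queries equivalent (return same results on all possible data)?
No, not equivalent

Query 1 returns: [(6,)]
Query 2 returns: [(5,)]

Reason: COUNT(*) includes NULLs, COUNT(column) excludes them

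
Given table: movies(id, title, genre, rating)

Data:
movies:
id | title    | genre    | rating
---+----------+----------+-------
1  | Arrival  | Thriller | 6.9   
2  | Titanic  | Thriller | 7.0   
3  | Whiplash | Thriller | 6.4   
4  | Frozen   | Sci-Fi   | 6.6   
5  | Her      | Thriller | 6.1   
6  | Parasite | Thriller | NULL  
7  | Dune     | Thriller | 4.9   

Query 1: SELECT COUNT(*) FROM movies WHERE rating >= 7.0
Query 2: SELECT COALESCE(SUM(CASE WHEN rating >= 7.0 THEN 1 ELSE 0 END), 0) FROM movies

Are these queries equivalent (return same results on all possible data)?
Yes, equivalent

Both queries return: [(1,)]

Reason: COUNT with WHERE vs conditional SUM (COALESCE handles empty-table NULL)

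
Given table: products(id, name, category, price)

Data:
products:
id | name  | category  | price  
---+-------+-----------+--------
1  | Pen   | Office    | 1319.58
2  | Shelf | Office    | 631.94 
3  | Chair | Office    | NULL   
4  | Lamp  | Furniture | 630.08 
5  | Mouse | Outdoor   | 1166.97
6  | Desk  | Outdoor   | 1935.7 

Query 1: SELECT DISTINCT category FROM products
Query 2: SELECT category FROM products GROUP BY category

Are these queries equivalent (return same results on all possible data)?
Yes, equivalent

Both queries return: [('Furniture',), ('Office',), ('Outdoor',)]

Reason: Both get unique categorys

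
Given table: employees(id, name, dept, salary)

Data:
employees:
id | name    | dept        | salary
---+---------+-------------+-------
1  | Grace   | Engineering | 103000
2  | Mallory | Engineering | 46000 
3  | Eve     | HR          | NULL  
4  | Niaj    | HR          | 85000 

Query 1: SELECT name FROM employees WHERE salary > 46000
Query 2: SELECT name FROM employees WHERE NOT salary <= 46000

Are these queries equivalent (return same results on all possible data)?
Yes, equivalent

Both queries return: [('Grace',), ('Niaj',)]

Reason: Both filter salary > 46000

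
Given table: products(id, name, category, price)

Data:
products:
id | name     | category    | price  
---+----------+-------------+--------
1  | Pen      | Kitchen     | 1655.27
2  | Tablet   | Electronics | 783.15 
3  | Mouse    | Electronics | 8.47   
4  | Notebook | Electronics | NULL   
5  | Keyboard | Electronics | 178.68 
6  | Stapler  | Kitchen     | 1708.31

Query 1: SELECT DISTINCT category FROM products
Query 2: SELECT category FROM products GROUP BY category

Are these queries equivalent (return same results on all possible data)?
Yes, equivalent

Both queries return: [('Electronics',), ('Kitchen',)]

Reason: Both get unique categorys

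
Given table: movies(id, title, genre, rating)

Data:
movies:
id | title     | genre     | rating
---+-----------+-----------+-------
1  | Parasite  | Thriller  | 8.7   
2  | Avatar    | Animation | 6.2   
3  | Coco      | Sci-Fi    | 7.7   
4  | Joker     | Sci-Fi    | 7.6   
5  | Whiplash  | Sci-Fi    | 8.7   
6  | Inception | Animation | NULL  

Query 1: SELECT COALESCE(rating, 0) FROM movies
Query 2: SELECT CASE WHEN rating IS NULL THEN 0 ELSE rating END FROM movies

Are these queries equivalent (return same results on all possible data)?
Yes, equivalent

Both queries return: [(0,), (6.2,), (7.6,), (7.7,), (8.7,), (8.7,)]

Reason: COALESCE vs CASE for NULL handling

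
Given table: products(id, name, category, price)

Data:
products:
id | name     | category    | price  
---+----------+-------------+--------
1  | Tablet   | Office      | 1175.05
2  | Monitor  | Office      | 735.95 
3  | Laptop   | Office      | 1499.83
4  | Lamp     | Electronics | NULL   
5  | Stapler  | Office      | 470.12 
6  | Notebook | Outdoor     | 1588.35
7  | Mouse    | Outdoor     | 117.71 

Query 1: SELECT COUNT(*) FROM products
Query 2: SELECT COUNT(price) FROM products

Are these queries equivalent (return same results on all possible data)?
No, not equivalent

Query 1 returns: [(7,)]
Query 2 returns: [(6,)]

Reason: COUNT(*) includes NULLs, COUNT(column) excludes them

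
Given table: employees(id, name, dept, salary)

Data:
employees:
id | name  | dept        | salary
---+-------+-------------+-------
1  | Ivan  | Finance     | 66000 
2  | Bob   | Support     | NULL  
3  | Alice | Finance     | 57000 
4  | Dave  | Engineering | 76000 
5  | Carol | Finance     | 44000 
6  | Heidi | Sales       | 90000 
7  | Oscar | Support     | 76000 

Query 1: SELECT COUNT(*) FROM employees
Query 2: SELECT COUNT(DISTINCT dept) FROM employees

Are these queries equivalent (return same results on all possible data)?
No, not equivalent

Query 1 returns: [(7,)]
Query 2 returns: [(4,)]

Reason: COUNT(*) counts rows, COUNT(DISTINCT dept) counts unique depts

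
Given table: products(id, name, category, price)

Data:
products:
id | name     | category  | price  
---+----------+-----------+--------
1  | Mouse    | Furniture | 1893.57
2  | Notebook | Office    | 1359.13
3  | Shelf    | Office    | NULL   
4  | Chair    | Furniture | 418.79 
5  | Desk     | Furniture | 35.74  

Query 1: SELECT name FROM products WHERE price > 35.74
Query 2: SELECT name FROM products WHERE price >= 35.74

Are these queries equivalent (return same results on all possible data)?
No, not equivalent

Query 1 returns: [('Mouse',), ('Notebook',), ('Chair',)]
Query 2 returns: [('Mouse',), ('Notebook',), ('Chair',), ('Desk',)]

Reason: > vs >= gives different results when price = 35.74 exists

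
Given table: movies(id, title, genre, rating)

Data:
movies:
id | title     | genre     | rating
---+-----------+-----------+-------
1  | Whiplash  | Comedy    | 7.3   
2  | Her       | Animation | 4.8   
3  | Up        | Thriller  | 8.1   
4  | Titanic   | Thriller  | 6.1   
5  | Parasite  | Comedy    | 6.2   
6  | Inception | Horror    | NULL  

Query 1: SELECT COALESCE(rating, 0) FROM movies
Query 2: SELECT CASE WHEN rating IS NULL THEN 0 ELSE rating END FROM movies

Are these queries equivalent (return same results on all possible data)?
Yes, equivalent

Both queries return: [(0,), (4.8,), (6.1,), (6.2,), (7.3,), (8.1,)]

Reason: COALESCE vs CASE for NULL handling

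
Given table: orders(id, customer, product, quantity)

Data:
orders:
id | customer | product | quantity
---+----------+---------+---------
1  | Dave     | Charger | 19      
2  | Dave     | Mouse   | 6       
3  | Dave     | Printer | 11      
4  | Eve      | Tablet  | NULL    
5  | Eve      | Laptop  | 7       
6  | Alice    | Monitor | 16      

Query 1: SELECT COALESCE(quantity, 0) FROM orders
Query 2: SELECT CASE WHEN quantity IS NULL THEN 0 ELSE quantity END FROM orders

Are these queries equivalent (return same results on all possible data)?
Yes, equivalent

Both queries return: [(0,), (6,), (7,), (11,), (16,), (19,)]

Reason: COALESCE vs CASE for NULL handling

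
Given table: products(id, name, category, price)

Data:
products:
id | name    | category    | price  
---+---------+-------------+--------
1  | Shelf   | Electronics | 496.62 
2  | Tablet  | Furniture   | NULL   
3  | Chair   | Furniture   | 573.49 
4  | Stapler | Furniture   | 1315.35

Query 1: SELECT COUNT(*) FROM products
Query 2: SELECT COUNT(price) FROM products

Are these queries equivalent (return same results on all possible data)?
No, not equivalent

Query 1 returns: [(4,)]
Query 2 returns: [(3,)]

Reason: COUNT(*) includes NULLs, COUNT(column) excludes them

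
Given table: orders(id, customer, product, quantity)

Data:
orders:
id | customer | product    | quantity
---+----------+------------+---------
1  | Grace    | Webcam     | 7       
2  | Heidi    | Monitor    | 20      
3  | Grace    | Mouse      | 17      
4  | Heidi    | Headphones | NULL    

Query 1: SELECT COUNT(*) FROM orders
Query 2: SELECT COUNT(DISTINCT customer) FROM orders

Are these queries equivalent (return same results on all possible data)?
No, not equivalent

Query 1 returns: [(4,)]
Query 2 returns: [(2,)]

Reason: COUNT(*) counts rows, COUNT(DISTINCT customer) counts unique customers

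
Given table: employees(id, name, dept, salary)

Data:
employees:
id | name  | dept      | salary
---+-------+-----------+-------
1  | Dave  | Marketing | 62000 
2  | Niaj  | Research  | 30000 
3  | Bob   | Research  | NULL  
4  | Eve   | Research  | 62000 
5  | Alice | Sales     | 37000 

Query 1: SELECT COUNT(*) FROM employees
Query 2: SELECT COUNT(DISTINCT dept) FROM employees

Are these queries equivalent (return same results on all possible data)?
No, not equivalent

Query 1 returns: [(5,)]
Query 2 returns: [(3,)]

Reason: COUNT(*) counts rows, COUNT(DISTINCT dept) counts unique depts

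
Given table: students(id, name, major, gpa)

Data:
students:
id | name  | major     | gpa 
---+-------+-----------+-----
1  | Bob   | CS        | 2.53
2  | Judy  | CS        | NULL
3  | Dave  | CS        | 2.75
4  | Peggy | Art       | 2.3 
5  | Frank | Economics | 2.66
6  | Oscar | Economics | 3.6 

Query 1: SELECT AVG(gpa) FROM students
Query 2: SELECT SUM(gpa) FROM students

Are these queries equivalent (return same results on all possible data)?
No, not equivalent

Query 1 returns: [(2.768,)]
Query 2 returns: [(13.84,)]

Reason: AVG vs SUM give different aggregate values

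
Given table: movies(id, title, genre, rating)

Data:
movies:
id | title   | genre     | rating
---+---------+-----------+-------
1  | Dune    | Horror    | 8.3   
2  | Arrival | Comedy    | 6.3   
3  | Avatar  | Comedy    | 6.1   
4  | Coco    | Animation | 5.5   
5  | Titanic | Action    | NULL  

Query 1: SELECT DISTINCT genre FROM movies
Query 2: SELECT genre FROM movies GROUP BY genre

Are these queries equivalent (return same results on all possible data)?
Yes, equivalent

Both queries return: [('Action',), ('Animation',), ('Comedy',), ('Horror',)]

Reason: Both get unique genres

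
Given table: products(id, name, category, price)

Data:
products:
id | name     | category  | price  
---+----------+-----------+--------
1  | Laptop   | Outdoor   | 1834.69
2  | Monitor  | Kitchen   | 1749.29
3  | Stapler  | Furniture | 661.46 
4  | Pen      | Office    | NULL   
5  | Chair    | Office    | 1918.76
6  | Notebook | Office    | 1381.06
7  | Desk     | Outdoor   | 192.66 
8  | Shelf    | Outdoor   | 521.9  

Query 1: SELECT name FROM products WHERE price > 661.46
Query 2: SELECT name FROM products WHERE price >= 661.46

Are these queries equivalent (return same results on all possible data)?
No, not equivalent

Query 1 returns: [('Laptop',), ('Monitor',), ('Chair',), ('Notebook',)]
Query 2 returns: [('Laptop',), ('Monitor',), ('Stapler',), ('Chair',), ('Notebook',)]

Reason: > vs >= gives different results when price = 661.46 exists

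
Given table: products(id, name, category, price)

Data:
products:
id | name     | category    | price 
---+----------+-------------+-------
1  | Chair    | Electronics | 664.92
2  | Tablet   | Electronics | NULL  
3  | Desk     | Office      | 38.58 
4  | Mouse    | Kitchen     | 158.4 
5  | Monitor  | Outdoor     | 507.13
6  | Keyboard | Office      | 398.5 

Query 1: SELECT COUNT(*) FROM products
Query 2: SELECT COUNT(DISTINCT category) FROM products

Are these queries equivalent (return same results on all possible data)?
No, not equivalent

Query 1 returns: [(6,)]
Query 2 returns: [(4,)]

Reason: COUNT(*) counts rows, COUNT(DISTINCT category) counts unique categorys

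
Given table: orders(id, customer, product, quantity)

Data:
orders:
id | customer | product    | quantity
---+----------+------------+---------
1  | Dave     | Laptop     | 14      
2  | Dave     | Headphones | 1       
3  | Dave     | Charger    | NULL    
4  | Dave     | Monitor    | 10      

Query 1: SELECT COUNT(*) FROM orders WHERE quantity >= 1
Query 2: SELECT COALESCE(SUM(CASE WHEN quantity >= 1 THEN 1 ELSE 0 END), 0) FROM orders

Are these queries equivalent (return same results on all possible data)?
Yes, equivalent

Both queries return: [(3,)]

Reason: COUNT with WHERE vs conditional SUM (COALESCE handles empty-table NULL)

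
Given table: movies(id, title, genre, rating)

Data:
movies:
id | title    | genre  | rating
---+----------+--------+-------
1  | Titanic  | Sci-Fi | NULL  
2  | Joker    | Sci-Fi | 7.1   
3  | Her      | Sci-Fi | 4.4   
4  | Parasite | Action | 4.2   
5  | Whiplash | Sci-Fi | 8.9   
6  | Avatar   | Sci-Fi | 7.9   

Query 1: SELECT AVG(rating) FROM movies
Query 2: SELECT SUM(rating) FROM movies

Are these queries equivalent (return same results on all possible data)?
No, not equivalent

Query 1 returns: [(6.5,)]
Query 2 returns: [(32.5,)]

Reason: AVG vs SUM give different aggregate values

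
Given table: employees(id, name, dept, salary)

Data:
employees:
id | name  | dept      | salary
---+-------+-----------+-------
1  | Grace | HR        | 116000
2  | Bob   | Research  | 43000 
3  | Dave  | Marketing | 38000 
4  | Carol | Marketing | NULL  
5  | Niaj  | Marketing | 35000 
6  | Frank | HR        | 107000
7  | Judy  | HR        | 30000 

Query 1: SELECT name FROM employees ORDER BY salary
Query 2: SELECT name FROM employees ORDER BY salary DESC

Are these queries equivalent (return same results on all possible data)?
No, not equivalent

Query 1 returns: [('Carol',), ('Judy',), ('Niaj',), ('Dave',), ('Bob',), ('Frank',), ('Grace',)]
Query 2 returns: [('Grace',), ('Frank',), ('Bob',), ('Dave',), ('Niaj',), ('Judy',), ('Carol',)]

Reason: ASC vs DESC gives opposite ordering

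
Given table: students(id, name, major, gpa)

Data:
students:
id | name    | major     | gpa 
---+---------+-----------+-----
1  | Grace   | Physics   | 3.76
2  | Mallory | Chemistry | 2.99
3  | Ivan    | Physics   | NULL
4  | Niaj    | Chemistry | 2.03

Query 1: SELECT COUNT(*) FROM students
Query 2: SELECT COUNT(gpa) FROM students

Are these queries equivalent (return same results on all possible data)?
No, not equivalent

Query 1 returns: [(4,)]
Query 2 returns: [(3,)]

Reason: COUNT(*) includes NULLs, COUNT(column) excludes them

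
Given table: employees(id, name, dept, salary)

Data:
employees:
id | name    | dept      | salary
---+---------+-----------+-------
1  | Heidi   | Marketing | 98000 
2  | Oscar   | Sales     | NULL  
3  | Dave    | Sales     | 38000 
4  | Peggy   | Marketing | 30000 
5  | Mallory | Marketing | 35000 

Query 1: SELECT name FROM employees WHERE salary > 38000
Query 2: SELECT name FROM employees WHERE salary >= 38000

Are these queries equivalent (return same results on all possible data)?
No, not equivalent

Query 1 returns: [('Heidi',)]
Query 2 returns: [('Heidi',), ('Dave',)]

Reason: > vs >= gives different results when salary = 38000 exists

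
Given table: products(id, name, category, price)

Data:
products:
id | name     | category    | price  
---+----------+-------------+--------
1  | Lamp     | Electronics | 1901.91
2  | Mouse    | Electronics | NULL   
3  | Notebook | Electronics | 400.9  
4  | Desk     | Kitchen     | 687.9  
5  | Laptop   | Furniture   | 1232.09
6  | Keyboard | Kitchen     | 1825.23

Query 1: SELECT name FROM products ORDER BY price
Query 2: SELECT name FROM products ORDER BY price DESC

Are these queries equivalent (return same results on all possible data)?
No, not equivalent

Query 1 returns: [('Mouse',), ('Notebook',), ('Desk',), ('Laptop',), ('Keyboard',), ('Lamp',)]
Query 2 returns: [('Lamp',), ('Keyboard',), ('Laptop',), ('Desk',), ('Notebook',), ('Mouse',)]

Reason: ASC vs DESC gives opposite ordering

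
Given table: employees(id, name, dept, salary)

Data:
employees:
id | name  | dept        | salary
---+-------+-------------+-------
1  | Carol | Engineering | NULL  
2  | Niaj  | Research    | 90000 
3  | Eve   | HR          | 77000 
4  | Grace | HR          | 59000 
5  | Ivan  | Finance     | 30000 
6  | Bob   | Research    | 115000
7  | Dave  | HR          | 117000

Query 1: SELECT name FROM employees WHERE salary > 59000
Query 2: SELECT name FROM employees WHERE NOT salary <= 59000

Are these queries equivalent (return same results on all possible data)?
Yes, equivalent

Both queries return: [('Bob',), ('Dave',), ('Eve',), ('Niaj',)]

Reason: Both filter salary > 59000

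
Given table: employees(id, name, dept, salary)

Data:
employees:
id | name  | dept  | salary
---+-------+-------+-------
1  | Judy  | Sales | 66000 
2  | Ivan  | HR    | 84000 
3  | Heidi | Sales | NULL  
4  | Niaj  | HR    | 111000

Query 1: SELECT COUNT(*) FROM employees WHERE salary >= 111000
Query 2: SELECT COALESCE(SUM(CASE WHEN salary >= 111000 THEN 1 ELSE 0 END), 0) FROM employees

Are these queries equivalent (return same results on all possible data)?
Yes, equivalent

Both queries return: [(1,)]

Reason: COUNT with WHERE vs conditional SUM (COALESCE handles empty-table NULL)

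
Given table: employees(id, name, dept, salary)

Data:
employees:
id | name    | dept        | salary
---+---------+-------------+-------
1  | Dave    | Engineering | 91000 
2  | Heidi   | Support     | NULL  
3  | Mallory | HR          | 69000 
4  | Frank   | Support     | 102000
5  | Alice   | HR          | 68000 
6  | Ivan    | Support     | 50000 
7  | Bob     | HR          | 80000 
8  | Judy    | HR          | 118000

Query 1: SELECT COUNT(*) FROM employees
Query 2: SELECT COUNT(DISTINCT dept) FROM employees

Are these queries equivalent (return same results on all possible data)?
No, not equivalent

Query 1 returns: [(8,)]
Query 2 returns: [(3,)]

Reason: COUNT(*) counts rows, COUNT(DISTINCT dept) counts unique depts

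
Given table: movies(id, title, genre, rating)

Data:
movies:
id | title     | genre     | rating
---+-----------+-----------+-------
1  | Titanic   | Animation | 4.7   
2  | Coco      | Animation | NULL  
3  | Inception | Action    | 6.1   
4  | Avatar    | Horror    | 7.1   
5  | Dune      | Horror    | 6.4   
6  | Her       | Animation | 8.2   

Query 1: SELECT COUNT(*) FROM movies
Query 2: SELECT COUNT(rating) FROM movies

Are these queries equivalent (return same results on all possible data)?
No, not equivalent

Query 1 returns: [(6,)]
Query 2 returns: [(5,)]

Reason: COUNT(*) includes NULLs, COUNT(column) excludes them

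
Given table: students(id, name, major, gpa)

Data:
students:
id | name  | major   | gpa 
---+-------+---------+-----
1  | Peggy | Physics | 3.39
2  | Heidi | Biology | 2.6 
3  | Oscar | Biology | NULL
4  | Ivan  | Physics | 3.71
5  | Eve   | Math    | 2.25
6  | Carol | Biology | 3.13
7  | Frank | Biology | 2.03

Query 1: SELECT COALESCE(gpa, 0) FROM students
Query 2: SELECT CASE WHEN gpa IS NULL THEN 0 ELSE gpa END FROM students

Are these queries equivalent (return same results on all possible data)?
Yes, equivalent

Both queries return: [(0,), (2.03,), (2.25,), (2.6,), (3.13,), (3.39,), (3.71,)]

Reason: COALESCE vs CASE for NULL handling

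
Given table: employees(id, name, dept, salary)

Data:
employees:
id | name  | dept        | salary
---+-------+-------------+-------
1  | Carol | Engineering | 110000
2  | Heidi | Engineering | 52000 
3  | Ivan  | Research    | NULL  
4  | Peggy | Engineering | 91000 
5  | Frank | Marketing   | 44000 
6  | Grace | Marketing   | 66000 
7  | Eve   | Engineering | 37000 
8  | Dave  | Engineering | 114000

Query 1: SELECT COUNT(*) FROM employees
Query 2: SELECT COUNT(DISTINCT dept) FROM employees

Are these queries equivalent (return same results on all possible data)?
No, not equivalent

Query 1 returns: [(8,)]
Query 2 returns: [(3,)]

Reason: COUNT(*) counts rows, COUNT(DISTINCT dept) counts unique depts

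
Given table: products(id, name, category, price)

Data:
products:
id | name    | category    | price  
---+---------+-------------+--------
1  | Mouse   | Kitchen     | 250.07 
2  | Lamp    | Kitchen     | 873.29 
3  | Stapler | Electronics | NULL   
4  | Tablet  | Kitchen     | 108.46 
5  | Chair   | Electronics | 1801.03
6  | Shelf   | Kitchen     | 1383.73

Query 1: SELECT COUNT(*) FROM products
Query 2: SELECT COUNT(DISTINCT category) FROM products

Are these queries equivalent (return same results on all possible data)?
No, not equivalent

Query 1 returns: [(6,)]
Query 2 returns: [(2,)]

Reason: COUNT(*) counts rows, COUNT(DISTINCT category) counts unique categorys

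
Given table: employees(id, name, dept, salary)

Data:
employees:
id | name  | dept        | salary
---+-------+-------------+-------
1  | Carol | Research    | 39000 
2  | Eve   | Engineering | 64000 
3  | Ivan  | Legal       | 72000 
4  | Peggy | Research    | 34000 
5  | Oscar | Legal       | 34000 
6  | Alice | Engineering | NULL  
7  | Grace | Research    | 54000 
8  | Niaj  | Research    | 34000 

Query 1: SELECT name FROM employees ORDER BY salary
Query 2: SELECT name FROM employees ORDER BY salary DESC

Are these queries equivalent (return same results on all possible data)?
No, not equivalent

Query 1 returns: [('Alice',), ('Peggy',), ('Oscar',), ('Niaj',), ('Carol',), ('Grace',), ('Eve',), ('Ivan',)]
Query 2 returns: [('Ivan',), ('Eve',), ('Grace',), ('Carol',), ('Peggy',), ('Oscar',), ('Niaj',), ('Alice',)]

Reason: ASC vs DESC gives opposite ordering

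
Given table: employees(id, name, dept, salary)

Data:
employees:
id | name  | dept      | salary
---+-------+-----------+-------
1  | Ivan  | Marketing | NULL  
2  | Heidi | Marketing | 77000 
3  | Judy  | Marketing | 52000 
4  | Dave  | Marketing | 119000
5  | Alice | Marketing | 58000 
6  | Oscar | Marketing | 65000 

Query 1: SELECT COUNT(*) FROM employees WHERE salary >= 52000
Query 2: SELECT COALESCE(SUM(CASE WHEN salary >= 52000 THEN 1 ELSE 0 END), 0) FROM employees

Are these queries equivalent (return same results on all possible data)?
Yes, equivalent

Both queries return: [(5,)]

Reason: COUNT with WHERE vs conditional SUM (COALESCE handles empty-table NULL)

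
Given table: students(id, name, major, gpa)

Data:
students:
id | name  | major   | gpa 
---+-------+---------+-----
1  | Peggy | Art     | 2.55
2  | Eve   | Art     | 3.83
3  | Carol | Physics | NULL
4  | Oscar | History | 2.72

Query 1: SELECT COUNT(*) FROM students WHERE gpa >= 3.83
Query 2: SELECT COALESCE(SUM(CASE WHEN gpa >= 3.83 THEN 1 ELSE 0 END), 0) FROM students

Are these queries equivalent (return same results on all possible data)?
Yes, equivalent

Both queries return: [(1,)]

Reason: COUNT with WHERE vs conditional SUM (COALESCE handles empty-table NULL)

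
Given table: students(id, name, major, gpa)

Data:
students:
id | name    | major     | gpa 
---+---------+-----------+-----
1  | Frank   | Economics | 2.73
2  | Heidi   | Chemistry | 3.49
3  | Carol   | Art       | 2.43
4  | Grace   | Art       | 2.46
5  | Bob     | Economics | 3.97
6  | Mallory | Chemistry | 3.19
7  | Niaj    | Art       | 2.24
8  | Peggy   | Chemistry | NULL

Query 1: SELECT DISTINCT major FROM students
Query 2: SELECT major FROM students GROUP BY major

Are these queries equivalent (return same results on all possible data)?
Yes, equivalent

Both queries return: [('Art',), ('Chemistry',), ('Economics',)]

Reason: Both get unique majors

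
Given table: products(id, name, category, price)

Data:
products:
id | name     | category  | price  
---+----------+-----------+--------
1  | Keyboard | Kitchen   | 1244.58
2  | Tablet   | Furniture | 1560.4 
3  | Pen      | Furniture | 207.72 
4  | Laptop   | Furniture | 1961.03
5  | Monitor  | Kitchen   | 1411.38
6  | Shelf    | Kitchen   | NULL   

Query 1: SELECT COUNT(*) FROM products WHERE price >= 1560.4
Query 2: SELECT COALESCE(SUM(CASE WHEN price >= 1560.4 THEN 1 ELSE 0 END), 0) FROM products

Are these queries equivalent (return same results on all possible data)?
Yes, equivalent

Both queries return: [(2,)]

Reason: COUNT with WHERE vs conditional SUM (COALESCE handles empty-table NULL)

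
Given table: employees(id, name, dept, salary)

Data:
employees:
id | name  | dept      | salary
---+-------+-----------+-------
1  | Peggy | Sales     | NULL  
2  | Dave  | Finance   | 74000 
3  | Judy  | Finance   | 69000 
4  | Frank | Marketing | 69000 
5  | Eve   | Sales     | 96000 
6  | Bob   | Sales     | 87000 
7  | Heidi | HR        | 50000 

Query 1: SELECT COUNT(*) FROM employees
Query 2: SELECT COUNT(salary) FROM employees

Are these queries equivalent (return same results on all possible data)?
No, not equivalent

Query 1 returns: [(7,)]
Query 2 returns: [(6,)]

Reason: COUNT(*) includes NULLs, COUNT(column) excludes them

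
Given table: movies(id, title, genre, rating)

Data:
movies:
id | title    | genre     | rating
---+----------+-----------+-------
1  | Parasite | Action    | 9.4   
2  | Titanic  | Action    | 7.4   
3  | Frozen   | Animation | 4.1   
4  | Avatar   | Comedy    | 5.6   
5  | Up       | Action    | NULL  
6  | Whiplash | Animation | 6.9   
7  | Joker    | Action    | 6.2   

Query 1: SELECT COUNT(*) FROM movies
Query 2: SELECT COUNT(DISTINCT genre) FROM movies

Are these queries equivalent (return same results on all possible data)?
No, not equivalent

Query 1 returns: [(7,)]
Query 2 returns: [(3,)]

Reason: COUNT(*) counts rows, COUNT(DISTINCT genre) counts unique genres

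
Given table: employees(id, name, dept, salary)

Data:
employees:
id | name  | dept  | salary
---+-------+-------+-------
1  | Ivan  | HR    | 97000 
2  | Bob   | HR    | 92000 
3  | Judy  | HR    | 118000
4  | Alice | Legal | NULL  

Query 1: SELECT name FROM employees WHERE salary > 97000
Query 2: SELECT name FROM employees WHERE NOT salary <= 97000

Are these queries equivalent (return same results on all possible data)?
Yes, equivalent

Both queries return: [('Judy',)]

Reason: Both filter salary > 97000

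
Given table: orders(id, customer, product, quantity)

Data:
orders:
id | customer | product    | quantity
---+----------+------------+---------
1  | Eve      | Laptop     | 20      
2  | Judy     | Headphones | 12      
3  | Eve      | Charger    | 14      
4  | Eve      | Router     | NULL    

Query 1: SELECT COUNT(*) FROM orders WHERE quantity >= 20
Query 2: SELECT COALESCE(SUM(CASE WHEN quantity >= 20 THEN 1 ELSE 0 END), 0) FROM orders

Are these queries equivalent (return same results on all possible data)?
Yes, equivalent

Both queries return: [(1,)]

Reason: COUNT with WHERE vs conditional SUM (COALESCE handles empty-table NULL)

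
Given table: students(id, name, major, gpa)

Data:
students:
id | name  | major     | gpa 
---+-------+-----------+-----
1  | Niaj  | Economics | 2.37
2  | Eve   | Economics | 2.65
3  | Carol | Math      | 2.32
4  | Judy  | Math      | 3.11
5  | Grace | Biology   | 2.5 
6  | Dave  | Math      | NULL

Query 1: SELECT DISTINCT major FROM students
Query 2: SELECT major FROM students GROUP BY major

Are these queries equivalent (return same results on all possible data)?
Yes, equivalent

Both queries return: [('Biology',), ('Economics',), ('Math',)]

Reason: Both get unique majors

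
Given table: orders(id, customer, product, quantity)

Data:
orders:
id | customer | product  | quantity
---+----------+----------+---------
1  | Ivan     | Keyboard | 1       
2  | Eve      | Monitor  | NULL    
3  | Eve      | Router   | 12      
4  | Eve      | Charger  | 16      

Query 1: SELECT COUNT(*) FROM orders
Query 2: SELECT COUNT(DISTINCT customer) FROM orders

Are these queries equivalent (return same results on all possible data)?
No, not equivalent

Query 1 returns: [(4,)]
Query 2 returns: [(2,)]

Reason: COUNT(*) counts rows, COUNT(DISTINCT customer) counts unique customers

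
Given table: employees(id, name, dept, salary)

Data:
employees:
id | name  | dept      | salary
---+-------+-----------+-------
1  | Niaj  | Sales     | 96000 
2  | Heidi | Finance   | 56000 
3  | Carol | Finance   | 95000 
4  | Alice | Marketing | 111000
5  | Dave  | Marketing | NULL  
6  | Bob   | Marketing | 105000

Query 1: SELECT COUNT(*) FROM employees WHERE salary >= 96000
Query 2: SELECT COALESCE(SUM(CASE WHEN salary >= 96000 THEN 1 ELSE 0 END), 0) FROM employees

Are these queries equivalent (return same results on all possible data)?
Yes, equivalent

Both queries return: [(3,)]

Reason: COUNT with WHERE vs conditional SUM (COALESCE handles empty-table NULL)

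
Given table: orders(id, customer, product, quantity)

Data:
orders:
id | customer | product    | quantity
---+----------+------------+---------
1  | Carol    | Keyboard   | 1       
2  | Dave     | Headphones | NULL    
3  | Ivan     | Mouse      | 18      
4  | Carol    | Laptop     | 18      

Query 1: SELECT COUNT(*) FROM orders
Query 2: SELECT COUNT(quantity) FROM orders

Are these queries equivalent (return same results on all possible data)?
No, not equivalent

Query 1 returns: [(4,)]
Query 2 returns: [(3,)]

Reason: COUNT(*) includes NULLs, COUNT(column) excludes them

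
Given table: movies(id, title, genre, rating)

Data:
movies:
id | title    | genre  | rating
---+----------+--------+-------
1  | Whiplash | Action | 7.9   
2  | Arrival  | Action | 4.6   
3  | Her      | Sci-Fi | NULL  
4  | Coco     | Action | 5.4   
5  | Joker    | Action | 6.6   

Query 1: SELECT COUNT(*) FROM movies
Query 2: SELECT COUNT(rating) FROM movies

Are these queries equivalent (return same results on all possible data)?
No, not equivalent

Query 1 returns: [(5,)]
Query 2 returns: [(4,)]

Reason: COUNT(*) includes NULLs, COUNT(column) excludes them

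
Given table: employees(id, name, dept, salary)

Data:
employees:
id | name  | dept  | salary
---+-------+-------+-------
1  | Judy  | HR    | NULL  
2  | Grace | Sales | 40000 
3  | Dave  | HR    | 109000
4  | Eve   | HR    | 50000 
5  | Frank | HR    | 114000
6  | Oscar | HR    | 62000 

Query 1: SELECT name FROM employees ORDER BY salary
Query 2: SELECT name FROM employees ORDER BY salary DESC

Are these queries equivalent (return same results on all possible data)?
No, not equivalent

Query 1 returns: [('Judy',), ('Grace',), ('Eve',), ('Oscar',), ('Dave',), ('Frank',)]
Query 2 returns: [('Frank',), ('Dave',), ('Oscar',), ('Eve',), ('Grace',), ('Judy',)]

Reason: ASC vs DESC gives opposite ordering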